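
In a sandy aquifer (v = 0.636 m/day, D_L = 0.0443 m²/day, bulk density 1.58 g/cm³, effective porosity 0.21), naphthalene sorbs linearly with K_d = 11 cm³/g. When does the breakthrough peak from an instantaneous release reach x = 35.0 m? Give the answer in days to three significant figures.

4600 days

Retardation factor R = 1 + ρ_b·K_d/n = 1 + 1.58 × 11/0.21 = 83.76.
Sorption retards both mechanisms: v_R = v/R = 0.007593 m/day, D_R = D/R = 0.0005289 m²/day.
Peak time from v_R²t² + 2D_R t − x² = 0: t = (√(D_R² + v_R²x²) − D_R)/v_R².
√(D_R² + v_R²x²) = √(0.0005289² + 0.007593² × 35.0²) = 0.2658; v_R² = 5.765e-05.
t = (0.2658 − 0.0005289)/5.765e-05 = 4600 days.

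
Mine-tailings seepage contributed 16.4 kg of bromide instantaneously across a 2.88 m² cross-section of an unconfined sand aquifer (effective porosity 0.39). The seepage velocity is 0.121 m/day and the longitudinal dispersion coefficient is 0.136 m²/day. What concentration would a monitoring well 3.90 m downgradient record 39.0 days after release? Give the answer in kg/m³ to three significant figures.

1.73 kg/m³

For an instantaneous plane source, C(x,t) = M/(n_e·A·√(4πDt)) · exp(−(x−vt)²/(4Dt)), with n_e·A the pore (flow) area.
Plume center vt = 0.121 × 39.0 = 4.719 m, so the well at 3.90 m is 0.819 m upgradient of the peak.
√(4πDt) = 8.164 m, giving peak height M/(n_e·A·√(4πDt)) = 16.4/(0.39 × 2.88 × 8.164) = 1.788 kg/m³.
(x−vt)²/(4Dt) = (-0.819)²/(4 × 0.136 × 39.0) = 0.03162; exp(−0.03162) = 0.9689.
C = 1.788 × 0.9689 = 1.73 kg/m³.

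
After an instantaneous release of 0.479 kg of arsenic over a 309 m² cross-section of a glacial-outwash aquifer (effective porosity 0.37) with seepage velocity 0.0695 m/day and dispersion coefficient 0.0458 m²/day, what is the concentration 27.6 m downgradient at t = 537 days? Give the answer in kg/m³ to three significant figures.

9.12e-05 kg/m³

For an instantaneous plane source, C(x,t) = M/(n_e·A·√(4πDt)) · exp(−(x−vt)²/(4Dt)), with n_e·A the pore (flow) area.
Plume center vt = 0.0695 × 537 = 37.3215 m, so the well at 27.6 m is 9.7215 m upgradient of the peak.
√(4πDt) = 17.58 m, giving peak height M/(n_e·A·√(4πDt)) = 0.479/(0.37 × 309 × 17.58) = 0.0002383 kg/m³.
(x−vt)²/(4Dt) = (-9.7215)²/(4 × 0.0458 × 537) = 0.9607; exp(−0.9607) = 0.3826.
C = 0.0002383 × 0.3826 = 9.12e-05 kg/m³.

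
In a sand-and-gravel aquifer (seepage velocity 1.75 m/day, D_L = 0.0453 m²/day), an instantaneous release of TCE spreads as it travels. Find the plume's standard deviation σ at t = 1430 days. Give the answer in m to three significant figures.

Dispersive spreading gives a Gaussian with σ² = 2Dt; advection only shifts the center.
σ = √(2 × 0.0453 × 1430) = 11.4 m.

11.4 m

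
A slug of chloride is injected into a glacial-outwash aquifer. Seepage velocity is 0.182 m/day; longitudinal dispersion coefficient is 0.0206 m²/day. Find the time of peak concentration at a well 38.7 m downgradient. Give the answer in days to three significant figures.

For the 1D instantaneous-source solution, setting ∂C/∂t = 0 at fixed x gives v²t² + 2Dt − x² = 0, so t = (√(D² + v²x²) − D)/v².
√(D² + v²x²) = √(0.0206² + 0.182² × 38.7²) = 7.043; v² = 0.033124.
t = (7.043 − 0.0206)/0.033124 = 212 days (vs. the pure-advection estimate x/v = 213 d).

212 days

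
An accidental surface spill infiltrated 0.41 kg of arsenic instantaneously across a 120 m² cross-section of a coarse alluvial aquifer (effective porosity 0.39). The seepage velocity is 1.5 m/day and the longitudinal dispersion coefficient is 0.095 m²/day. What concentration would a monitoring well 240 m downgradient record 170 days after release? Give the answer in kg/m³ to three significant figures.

1.89e-05 kg/m³

For an instantaneous plane source, C(x,t) = M/(n_e·A·√(4πDt)) · exp(−(x−vt)²/(4Dt)), with n_e·A the pore (flow) area.
Plume center vt = 1.5 × 170 = 255 m, so the well at 240 m is 15 m upgradient of the peak.
√(4πDt) = 14.25 m, giving peak height M/(n_e·A·√(4πDt)) = 0.41/(0.39 × 120 × 14.25) = 0.0006148 kg/m³.
(x−vt)²/(4Dt) = (-15)²/(4 × 0.095 × 170) = 3.483; exp(−3.483) = 0.03072.
C = 0.0006148 × 0.03072 = 1.89e-05 kg/m³.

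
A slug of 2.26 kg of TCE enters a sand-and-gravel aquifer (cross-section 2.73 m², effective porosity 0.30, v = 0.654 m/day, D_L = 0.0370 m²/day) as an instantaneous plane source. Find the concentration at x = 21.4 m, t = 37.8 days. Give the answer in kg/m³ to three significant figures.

For an instantaneous plane source, C(x,t) = M/(n_e·A·√(4πDt)) · exp(−(x−vt)²/(4Dt)), with n_e·A the pore (flow) area.
Plume center vt = 0.654 × 37.8 = 24.7212 m, so the well at 21.4 m is 3.3212 m upgradient of the peak.
√(4πDt) = 4.192 m, giving peak height M/(n_e·A·√(4πDt)) = 2.26/(0.30 × 2.73 × 4.192) = 0.6583 kg/m³.
(x−vt)²/(4Dt) = (-3.3212)²/(4 × 0.0370 × 37.8) = 1.972; exp(−1.972) = 0.1392.
C = 0.6583 × 0.1392 = 0.0916 kg/m³.

0.0916 kg/m³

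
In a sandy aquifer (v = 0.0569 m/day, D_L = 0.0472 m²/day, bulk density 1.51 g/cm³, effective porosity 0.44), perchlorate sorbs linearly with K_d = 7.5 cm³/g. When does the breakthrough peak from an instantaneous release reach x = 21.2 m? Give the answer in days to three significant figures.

9580 days

Retardation factor R = 1 + ρ_b·K_d/n = 1 + 1.51 × 7.5/0.44 = 26.74.
Sorption retards both mechanisms: v_R = v/R = 0.002128 m/day, D_R = D/R = 0.001765 m²/day.
Peak time from v_R²t² + 2D_R t − x² = 0: t = (√(D_R² + v_R²x²) − D_R)/v_R².
√(D_R² + v_R²x²) = √(0.001765² + 0.002128² × 21.2²) = 0.04515; v_R² = 4.528e-06.
t = (0.04515 − 0.001765)/4.528e-06 = 9580 days.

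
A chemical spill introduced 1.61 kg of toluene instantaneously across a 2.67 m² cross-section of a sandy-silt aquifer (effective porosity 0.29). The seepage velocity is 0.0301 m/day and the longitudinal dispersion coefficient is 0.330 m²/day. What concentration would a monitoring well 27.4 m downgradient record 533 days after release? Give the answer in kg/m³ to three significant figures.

0.0368 kg/m³

For an instantaneous plane source, C(x,t) = M/(n_e·A·√(4πDt)) · exp(−(x−vt)²/(4Dt)), with n_e·A the pore (flow) area.
Plume center vt = 0.0301 × 533 = 16.0433 m, so the well at 27.4 m is 11.3567 m downgradient of the peak.
√(4πDt) = 47.01 m, giving peak height M/(n_e·A·√(4πDt)) = 1.61/(0.29 × 2.67 × 47.01) = 0.04423 kg/m³.
(x−vt)²/(4Dt) = (11.3567)²/(4 × 0.330 × 533) = 0.1833; exp(−0.1833) = 0.8325.
C = 0.04423 × 0.8325 = 0.0368 kg/m³.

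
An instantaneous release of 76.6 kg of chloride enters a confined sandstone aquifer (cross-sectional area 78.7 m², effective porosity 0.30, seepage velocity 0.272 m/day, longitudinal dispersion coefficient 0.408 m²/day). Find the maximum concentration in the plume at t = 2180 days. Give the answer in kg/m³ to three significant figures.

0.0307 kg/m³

The peak of an instantaneous 1D plume sits at x = vt; there the Gaussian factor is 1 and C_max = M/(n_e·A·√(4πDt)), where n_e·A is the pore area the mass is dissolved in.
√(4πDt) = √(4π × 0.408 × 2180) = 105.7 m, so C_max = 76.6/(0.30 × 78.7 × 105.7) = 0.0307 kg/m³.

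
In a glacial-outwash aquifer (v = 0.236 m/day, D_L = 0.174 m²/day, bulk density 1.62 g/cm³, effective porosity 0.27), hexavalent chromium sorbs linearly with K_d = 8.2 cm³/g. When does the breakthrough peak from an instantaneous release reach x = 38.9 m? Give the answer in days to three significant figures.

8120 days

Retardation factor R = 1 + ρ_b·K_d/n = 1 + 1.62 × 8.2/0.27 = 50.20.
Sorption retards both mechanisms: v_R = v/R = 0.004701 m/day, D_R = D/R = 0.003466 m²/day.
Peak time from v_R²t² + 2D_R t − x² = 0: t = (√(D_R² + v_R²x²) − D_R)/v_R².
√(D_R² + v_R²x²) = √(0.003466² + 0.004701² × 38.9²) = 0.1829; v_R² = 2.210e-05.
t = (0.1829 − 0.003466)/2.210e-05 = 8120 days.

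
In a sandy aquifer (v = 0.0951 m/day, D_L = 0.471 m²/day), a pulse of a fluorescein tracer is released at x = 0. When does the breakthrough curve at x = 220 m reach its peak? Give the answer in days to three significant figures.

For the 1D instantaneous-source solution, setting ∂C/∂t = 0 at fixed x gives v²t² + 2Dt − x² = 0, so t = (√(D² + v²x²) − D)/v².
√(D² + v²x²) = √(0.471² + 0.0951² × 220²) = 20.93; v² = 0.00904401.
t = (20.93 − 0.471)/0.00904401 = 2260 days (vs. the pure-advection estimate x/v = 2310 d).

2260 days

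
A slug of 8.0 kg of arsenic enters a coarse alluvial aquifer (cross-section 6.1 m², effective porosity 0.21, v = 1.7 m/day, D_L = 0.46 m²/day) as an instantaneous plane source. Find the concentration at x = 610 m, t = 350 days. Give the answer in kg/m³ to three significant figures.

0.0979 kg/m³

For an instantaneous plane source, C(x,t) = M/(n_e·A·√(4πDt)) · exp(−(x−vt)²/(4Dt)), with n_e·A the pore (flow) area.
Plume center vt = 1.7 × 350 = 595 m, so the well at 610 m is 15 m downgradient of the peak.
√(4πDt) = 44.98 m, giving peak height M/(n_e·A·√(4πDt)) = 8.0/(0.21 × 6.1 × 44.98) = 0.1388 kg/m³.
(x−vt)²/(4Dt) = (15)²/(4 × 0.46 × 350) = 0.3494; exp(−0.3494) = 0.7051.
C = 0.1388 × 0.7051 = 0.0979 kg/m³.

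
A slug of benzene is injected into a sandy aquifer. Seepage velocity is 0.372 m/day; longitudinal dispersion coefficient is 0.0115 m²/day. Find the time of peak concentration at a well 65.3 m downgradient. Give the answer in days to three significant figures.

175 days

For the 1D instantaneous-source solution, setting ∂C/∂t = 0 at fixed x gives v²t² + 2Dt − x² = 0, so t = (√(D² + v²x²) − D)/v².
√(D² + v²x²) = √(0.0115² + 0.372² × 65.3²) = 24.29; v² = 0.138384.
t = (24.29 − 0.0115)/0.138384 = 175 days (vs. the pure-advection estimate x/v = 176 d).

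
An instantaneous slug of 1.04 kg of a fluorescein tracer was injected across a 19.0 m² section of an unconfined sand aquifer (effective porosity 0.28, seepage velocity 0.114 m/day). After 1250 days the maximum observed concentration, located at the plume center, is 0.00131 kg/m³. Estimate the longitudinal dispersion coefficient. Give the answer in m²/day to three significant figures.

1.42 m²/day

At the plume center C_max = M/(n_e·A·√(4πDt)), so D = M²/(4πt·(n_e·A·C_max)²).
n_e·A·C_max = 0.28 × 19.0 × 0.00131 = 0.006969 kg/m.
D = 1.04²/(4π × 1250 × 0.006969²) = 1.42 m²/day.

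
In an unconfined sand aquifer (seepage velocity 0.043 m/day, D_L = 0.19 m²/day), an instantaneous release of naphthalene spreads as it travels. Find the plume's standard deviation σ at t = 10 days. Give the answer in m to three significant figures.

Dispersive spreading gives a Gaussian with σ² = 2Dt; advection only shifts the center.
σ = √(2 × 0.19 × 10) = 1.95 m.

1.95 m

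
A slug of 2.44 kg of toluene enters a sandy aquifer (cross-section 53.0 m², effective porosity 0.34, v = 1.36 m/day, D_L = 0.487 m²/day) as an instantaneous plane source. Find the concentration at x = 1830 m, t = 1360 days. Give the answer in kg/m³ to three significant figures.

0.00128 kg/m³

For an instantaneous plane source, C(x,t) = M/(n_e·A·√(4πDt)) · exp(−(x−vt)²/(4Dt)), with n_e·A the pore (flow) area.
Plume center vt = 1.36 × 1360 = 1849.6 m, so the well at 1830 m is 19.6 m upgradient of the peak.
√(4πDt) = 91.23 m, giving peak height M/(n_e·A·√(4πDt)) = 2.44/(0.34 × 53.0 × 91.23) = 0.001484 kg/m³.
(x−vt)²/(4Dt) = (-19.6)²/(4 × 0.487 × 1360) = 0.1450; exp(−0.1450) = 0.8650.
C = 0.001484 × 0.8650 = 0.00128 kg/m³.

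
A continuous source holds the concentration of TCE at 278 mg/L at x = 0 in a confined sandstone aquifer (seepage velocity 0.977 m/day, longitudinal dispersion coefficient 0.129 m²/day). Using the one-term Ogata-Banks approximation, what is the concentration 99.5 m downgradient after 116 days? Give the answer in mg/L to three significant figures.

276 mg/L

For a continuous step input, C/C₀ ≈ ½·erfc((x−vt)/(2√(Dt))).
vt = 0.977 × 116 = 113.332 m and 2√(Dt) = 2√(0.129 × 116) = 7.737 m.
Argument (x−vt)/(2√(Dt)) = (99.5 − 113.332)/7.737 = -1.788; ½·erfc(-1.788) = 0.9943.
C = 278 × 0.9943 = 276 mg/L.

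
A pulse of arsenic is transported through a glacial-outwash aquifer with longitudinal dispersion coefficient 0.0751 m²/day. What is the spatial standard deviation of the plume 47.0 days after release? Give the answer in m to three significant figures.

2.66 m

Dispersive spreading gives a Gaussian with σ² = 2Dt; advection only shifts the center.
σ = √(2 × 0.0751 × 47.0) = 2.66 m.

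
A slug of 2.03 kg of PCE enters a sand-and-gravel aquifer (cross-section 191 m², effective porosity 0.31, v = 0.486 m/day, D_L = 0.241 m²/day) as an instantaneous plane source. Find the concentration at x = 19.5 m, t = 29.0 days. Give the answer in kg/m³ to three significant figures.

For an instantaneous plane source, C(x,t) = M/(n_e·A·√(4πDt)) · exp(−(x−vt)²/(4Dt)), with n_e·A the pore (flow) area.
Plume center vt = 0.486 × 29.0 = 14.094 m, so the well at 19.5 m is 5.406 m downgradient of the peak.
√(4πDt) = 9.372 m, giving peak height M/(n_e·A·√(4πDt)) = 2.03/(0.31 × 191 × 9.372) = 0.003658 kg/m³.
(x−vt)²/(4Dt) = (5.406)²/(4 × 0.241 × 29.0) = 1.045; exp(−1.045) = 0.3517.
C = 0.003658 × 0.3517 = 0.00129 kg/m³.

0.00129 kg/m³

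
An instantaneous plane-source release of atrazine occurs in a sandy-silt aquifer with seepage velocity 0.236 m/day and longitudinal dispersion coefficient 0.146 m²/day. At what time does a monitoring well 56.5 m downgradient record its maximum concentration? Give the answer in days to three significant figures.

For the 1D instantaneous-source solution, setting ∂C/∂t = 0 at fixed x gives v²t² + 2Dt − x² = 0, so t = (√(D² + v²x²) − D)/v².
√(D² + v²x²) = √(0.146² + 0.236² × 56.5²) = 13.33; v² = 0.055696.
t = (13.33 − 0.146)/0.055696 = 237 days (vs. the pure-advection estimate x/v = 239 d).

237 days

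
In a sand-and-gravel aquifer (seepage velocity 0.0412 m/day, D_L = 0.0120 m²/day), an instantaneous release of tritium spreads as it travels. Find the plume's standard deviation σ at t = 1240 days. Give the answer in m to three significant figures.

5.46 m

Dispersive spreading gives a Gaussian with σ² = 2Dt; advection only shifts the center.
σ = √(2 × 0.0120 × 1240) = 5.46 m.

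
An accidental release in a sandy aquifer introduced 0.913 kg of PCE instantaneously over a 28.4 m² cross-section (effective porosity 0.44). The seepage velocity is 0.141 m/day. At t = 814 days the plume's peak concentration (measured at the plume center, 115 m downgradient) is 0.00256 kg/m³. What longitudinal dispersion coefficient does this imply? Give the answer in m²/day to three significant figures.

0.0796 m²/day

At the plume center C_max = M/(n_e·A·√(4πDt)), so D = M²/(4πt·(n_e·A·C_max)²).
n_e·A·C_max = 0.44 × 28.4 × 0.00256 = 0.03199 kg/m.
D = 0.913²/(4π × 814 × 0.03199²) = 0.0796 m²/day.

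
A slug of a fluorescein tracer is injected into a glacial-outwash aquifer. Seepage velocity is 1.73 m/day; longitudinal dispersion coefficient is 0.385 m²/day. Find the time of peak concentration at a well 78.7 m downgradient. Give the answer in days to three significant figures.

For the 1D instantaneous-source solution, setting ∂C/∂t = 0 at fixed x gives v²t² + 2Dt − x² = 0, so t = (√(D² + v²x²) − D)/v².
√(D² + v²x²) = √(0.385² + 1.73² × 78.7²) = 136.2; v² = 2.9929.
t = (136.2 − 0.385)/2.9929 = 45.4 days (vs. the pure-advection estimate x/v = 45.5 d).

45.4 days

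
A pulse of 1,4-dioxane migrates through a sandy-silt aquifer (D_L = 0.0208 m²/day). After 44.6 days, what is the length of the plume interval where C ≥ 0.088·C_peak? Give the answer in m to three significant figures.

The plume is Gaussian with σ = √(2Dt) = √(2 × 0.0208 × 44.6) = 1.362 m.
C/C_peak = exp(−Δx²/(2σ²)) = 0.088 ⇒ Δx = σ·√(−2 ln 0.088) = 1.362 × 2.205 = 3.003 m.
Width = 2Δx = 6.01 m.

6.01 m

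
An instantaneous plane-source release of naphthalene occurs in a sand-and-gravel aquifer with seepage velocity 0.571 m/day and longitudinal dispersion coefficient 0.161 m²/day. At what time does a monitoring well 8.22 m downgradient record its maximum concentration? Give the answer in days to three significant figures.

13.9 days

For the 1D instantaneous-source solution, setting ∂C/∂t = 0 at fixed x gives v²t² + 2Dt − x² = 0, so t = (√(D² + v²x²) − D)/v².
√(D² + v²x²) = √(0.161² + 0.571² × 8.22²) = 4.696; v² = 0.326041.
t = (4.696 − 0.161)/0.326041 = 13.9 days (vs. the pure-advection estimate x/v = 14.4 d).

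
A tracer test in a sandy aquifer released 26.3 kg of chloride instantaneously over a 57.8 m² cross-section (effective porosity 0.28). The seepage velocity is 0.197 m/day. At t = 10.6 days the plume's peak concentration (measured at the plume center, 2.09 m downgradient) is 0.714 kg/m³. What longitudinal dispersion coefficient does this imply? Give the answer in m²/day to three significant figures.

At the plume center C_max = M/(n_e·A·√(4πDt)), so D = M²/(4πt·(n_e·A·C_max)²).
n_e·A·C_max = 0.28 × 57.8 × 0.714 = 11.56 kg/m.
D = 26.3²/(4π × 10.6 × 11.56²) = 0.0389 m²/day.

0.0389 m²/day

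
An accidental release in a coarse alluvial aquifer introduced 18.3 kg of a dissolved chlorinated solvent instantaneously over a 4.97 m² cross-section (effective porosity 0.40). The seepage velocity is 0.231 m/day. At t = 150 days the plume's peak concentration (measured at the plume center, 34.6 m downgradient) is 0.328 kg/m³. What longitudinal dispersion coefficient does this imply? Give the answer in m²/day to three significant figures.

0.418 m²/day

At the plume center C_max = M/(n_e·A·√(4πDt)), so D = M²/(4πt·(n_e·A·C_max)²).
n_e·A·C_max = 0.40 × 4.97 × 0.328 = 0.6521 kg/m.
D = 18.3²/(4π × 150 × 0.6521²) = 0.418 m²/day.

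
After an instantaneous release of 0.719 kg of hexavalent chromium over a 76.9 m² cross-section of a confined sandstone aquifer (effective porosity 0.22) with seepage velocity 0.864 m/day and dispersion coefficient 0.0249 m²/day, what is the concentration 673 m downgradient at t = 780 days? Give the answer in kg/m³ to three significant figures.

For an instantaneous plane source, C(x,t) = M/(n_e·A·√(4πDt)) · exp(−(x−vt)²/(4Dt)), with n_e·A the pore (flow) area.
Plume center vt = 0.864 × 780 = 673.92 m, so the well at 673 m is 0.92 m upgradient of the peak.
√(4πDt) = 15.62 m, giving peak height M/(n_e·A·√(4πDt)) = 0.719/(0.22 × 76.9 × 15.62) = 0.002721 kg/m³.
(x−vt)²/(4Dt) = (-0.92)²/(4 × 0.0249 × 780) = 0.01089; exp(−0.01089) = 0.9892.
C = 0.002721 × 0.9892 = 0.00269 kg/m³.

0.00269 kg/m³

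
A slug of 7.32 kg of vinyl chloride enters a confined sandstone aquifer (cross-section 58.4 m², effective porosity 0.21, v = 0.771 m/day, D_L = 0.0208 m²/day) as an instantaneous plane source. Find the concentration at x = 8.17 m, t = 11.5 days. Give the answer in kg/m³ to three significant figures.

0.207 kg/m³

For an instantaneous plane source, C(x,t) = M/(n_e·A·√(4πDt)) · exp(−(x−vt)²/(4Dt)), with n_e·A the pore (flow) area.
Plume center vt = 0.771 × 11.5 = 8.8665 m, so the well at 8.17 m is 0.6965 m upgradient of the peak.
√(4πDt) = 1.734 m, giving peak height M/(n_e·A·√(4πDt)) = 7.32/(0.21 × 58.4 × 1.734) = 0.3442 kg/m³.
(x−vt)²/(4Dt) = (-0.6965)²/(4 × 0.0208 × 11.5) = 0.5070; exp(−0.5070) = 0.6023.
C = 0.3442 × 0.6023 = 0.207 kg/m³.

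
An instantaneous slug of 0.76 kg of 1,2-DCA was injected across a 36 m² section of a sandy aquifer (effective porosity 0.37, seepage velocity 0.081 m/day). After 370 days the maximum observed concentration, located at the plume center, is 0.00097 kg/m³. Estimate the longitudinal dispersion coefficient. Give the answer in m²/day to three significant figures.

At the plume center C_max = M/(n_e·A·√(4πDt)), so D = M²/(4πt·(n_e·A·C_max)²).
n_e·A·C_max = 0.37 × 36 × 0.00097 = 0.01292 kg/m.
D = 0.76²/(4π × 370 × 0.01292²) = 0.744 m²/day.

0.744 m²/day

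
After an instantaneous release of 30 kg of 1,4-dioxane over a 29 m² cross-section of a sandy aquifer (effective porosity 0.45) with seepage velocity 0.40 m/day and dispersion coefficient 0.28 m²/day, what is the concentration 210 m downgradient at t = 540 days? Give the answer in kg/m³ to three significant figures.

For an instantaneous plane source, C(x,t) = M/(n_e·A·√(4πDt)) · exp(−(x−vt)²/(4Dt)), with n_e·A the pore (flow) area.
Plume center vt = 0.40 × 540 = 216 m, so the well at 210 m is 6 m upgradient of the peak.
√(4πDt) = 43.59 m, giving peak height M/(n_e·A·√(4πDt)) = 30/(0.45 × 29 × 43.59) = 0.05274 kg/m³.
(x−vt)²/(4Dt) = (-6)²/(4 × 0.28 × 540) = 0.05952; exp(−0.05952) = 0.9422.
C = 0.05274 × 0.9422 = 0.0497 kg/m³.

0.0497 kg/m³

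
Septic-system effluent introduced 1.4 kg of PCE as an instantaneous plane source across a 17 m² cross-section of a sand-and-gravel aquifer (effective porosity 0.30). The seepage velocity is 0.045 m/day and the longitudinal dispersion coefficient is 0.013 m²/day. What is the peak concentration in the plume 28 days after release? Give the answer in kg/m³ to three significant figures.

The peak of an instantaneous 1D plume sits at x = vt; there the Gaussian factor is 1 and C_max = M/(n_e·A·√(4πDt)), where n_e·A is the pore area the mass is dissolved in.
√(4πDt) = √(4π × 0.013 × 28) = 2.139 m, so C_max = 1.4/(0.30 × 17 × 2.139) = 0.128 kg/m³.

0.128 kg/m³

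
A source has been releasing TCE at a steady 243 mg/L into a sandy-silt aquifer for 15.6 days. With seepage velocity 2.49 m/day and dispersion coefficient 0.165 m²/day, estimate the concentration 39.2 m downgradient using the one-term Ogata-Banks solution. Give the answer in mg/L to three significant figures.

106 mg/L

For a continuous step input, C/C₀ ≈ ½·erfc((x−vt)/(2√(Dt))).
vt = 2.49 × 15.6 = 38.844 m and 2√(Dt) = 2√(0.165 × 15.6) = 3.209 m.
Argument (x−vt)/(2√(Dt)) = (39.2 − 38.844)/3.209 = 0.1109; ½·erfc(0.1109) = 0.4377.
C = 243 × 0.4377 = 106 mg/L.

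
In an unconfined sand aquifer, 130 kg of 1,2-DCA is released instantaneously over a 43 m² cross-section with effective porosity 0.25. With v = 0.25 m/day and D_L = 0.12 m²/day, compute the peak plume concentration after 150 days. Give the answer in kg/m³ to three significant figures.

0.804 kg/m³

The peak of an instantaneous 1D plume sits at x = vt; there the Gaussian factor is 1 and C_max = M/(n_e·A·√(4πDt)), where n_e·A is the pore area the mass is dissolved in.
√(4πDt) = √(4π × 0.12 × 150) = 15.04 m, so C_max = 130/(0.25 × 43 × 15.04) = 0.804 kg/m³.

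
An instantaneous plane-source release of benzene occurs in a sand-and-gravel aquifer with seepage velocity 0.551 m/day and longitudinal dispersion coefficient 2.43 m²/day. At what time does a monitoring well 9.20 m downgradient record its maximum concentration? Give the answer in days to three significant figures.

10.5 days

For the 1D instantaneous-source solution, setting ∂C/∂t = 0 at fixed x gives v²t² + 2Dt − x² = 0, so t = (√(D² + v²x²) − D)/v².
√(D² + v²x²) = √(2.43² + 0.551² × 9.20²) = 5.622; v² = 0.303601.
t = (5.622 − 2.43)/0.303601 = 10.5 days (vs. the pure-advection estimate x/v = 16.7 d).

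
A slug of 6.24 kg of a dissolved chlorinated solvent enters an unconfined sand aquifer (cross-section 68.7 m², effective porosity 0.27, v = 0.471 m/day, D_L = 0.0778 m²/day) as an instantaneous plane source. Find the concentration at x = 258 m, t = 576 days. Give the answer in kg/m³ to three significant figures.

0.00529 kg/m³

For an instantaneous plane source, C(x,t) = M/(n_e·A·√(4πDt)) · exp(−(x−vt)²/(4Dt)), with n_e·A the pore (flow) area.
Plume center vt = 0.471 × 576 = 271.296 m, so the well at 258 m is 13.296 m upgradient of the peak.
√(4πDt) = 23.73 m, giving peak height M/(n_e·A·√(4πDt)) = 6.24/(0.27 × 68.7 × 23.73) = 0.01418 kg/m³.
(x−vt)²/(4Dt) = (-13.296)²/(4 × 0.0778 × 576) = 0.9862; exp(−0.9862) = 0.3730.
C = 0.01418 × 0.3730 = 0.00529 kg/m³.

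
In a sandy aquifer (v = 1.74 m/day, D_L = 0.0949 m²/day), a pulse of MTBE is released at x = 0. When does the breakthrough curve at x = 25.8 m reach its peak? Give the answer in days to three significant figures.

For the 1D instantaneous-source solution, setting ∂C/∂t = 0 at fixed x gives v²t² + 2Dt − x² = 0, so t = (√(D² + v²x²) − D)/v².
√(D² + v²x²) = √(0.0949² + 1.74² × 25.8²) = 44.89; v² = 3.0276.
t = (44.89 − 0.0949)/3.0276 = 14.8 days (vs. the pure-advection estimate x/v = 14.8 d).

14.8 days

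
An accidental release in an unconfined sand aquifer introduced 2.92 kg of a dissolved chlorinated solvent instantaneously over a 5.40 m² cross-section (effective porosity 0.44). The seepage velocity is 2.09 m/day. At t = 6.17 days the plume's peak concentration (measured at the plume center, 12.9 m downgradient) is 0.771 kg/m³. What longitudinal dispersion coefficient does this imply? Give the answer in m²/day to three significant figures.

At the plume center C_max = M/(n_e·A·√(4πDt)), so D = M²/(4πt·(n_e·A·C_max)²).
n_e·A·C_max = 0.44 × 5.40 × 0.771 = 1.832 kg/m.
D = 2.92²/(4π × 6.17 × 1.832²) = 0.0328 m²/day.

0.0328 m²/day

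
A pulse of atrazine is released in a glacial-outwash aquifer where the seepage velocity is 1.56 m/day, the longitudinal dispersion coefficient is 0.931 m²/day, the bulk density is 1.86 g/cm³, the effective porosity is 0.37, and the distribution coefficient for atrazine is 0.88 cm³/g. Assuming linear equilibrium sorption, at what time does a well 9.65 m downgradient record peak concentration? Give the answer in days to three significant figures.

Retardation factor R = 1 + ρ_b·K_d/n = 1 + 1.86 × 0.88/0.37 = 5.424.
Sorption retards both mechanisms: v_R = v/R = 0.2876 m/day, D_R = D/R = 0.1716 m²/day.
Peak time from v_R²t² + 2D_R t − x² = 0: t = (√(D_R² + v_R²x²) − D_R)/v_R².
√(D_R² + v_R²x²) = √(0.1716² + 0.2876² × 9.65²) = 2.781; v_R² = 0.08271.
t = (2.781 − 0.1716)/0.08271 = 31.5 days.

31.5 days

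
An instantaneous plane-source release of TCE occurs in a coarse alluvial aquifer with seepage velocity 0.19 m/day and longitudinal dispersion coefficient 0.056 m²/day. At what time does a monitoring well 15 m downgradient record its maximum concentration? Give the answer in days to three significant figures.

For the 1D instantaneous-source solution, setting ∂C/∂t = 0 at fixed x gives v²t² + 2Dt − x² = 0, so t = (√(D² + v²x²) − D)/v².
√(D² + v²x²) = √(0.056² + 0.19² × 15²) = 2.851; v² = 0.0361.
t = (2.851 − 0.056)/0.0361 = 77.4 days (vs. the pure-advection estimate x/v = 78.9 d).

77.4 days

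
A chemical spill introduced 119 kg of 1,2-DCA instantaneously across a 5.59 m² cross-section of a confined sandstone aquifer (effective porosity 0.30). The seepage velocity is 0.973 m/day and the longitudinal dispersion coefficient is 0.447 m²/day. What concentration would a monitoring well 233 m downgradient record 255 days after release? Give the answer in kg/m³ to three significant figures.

For an instantaneous plane source, C(x,t) = M/(n_e·A·√(4πDt)) · exp(−(x−vt)²/(4Dt)), with n_e·A the pore (flow) area.
Plume center vt = 0.973 × 255 = 248.115 m, so the well at 233 m is 15.115 m upgradient of the peak.
√(4πDt) = 37.85 m, giving peak height M/(n_e·A·√(4πDt)) = 119/(0.30 × 5.59 × 37.85) = 1.875 kg/m³.
(x−vt)²/(4Dt) = (-15.115)²/(4 × 0.447 × 255) = 0.5011; exp(−0.5011) = 0.6059.
C = 1.875 × 0.6059 = 1.14 kg/m³.

1.14 kg/m³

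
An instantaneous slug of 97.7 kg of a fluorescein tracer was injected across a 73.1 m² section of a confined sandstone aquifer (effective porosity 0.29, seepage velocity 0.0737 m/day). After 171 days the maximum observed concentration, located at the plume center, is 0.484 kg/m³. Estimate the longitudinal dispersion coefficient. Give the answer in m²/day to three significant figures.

At the plume center C_max = M/(n_e·A·√(4πDt)), so D = M²/(4πt·(n_e·A·C_max)²).
n_e·A·C_max = 0.29 × 73.1 × 0.484 = 10.26 kg/m.
D = 97.7²/(4π × 171 × 10.26²) = 0.0422 m²/day.

0.0422 m²/day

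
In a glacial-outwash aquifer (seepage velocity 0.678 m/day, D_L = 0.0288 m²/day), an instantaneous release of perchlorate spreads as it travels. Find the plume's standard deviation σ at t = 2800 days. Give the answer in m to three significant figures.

12.7 m

Dispersive spreading gives a Gaussian with σ² = 2Dt; advection only shifts the center.
σ = √(2 × 0.0288 × 2800) = 12.7 m.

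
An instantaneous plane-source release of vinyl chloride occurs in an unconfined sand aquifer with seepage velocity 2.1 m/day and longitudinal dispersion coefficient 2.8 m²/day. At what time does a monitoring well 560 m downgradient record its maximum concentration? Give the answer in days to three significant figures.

266 days

For the 1D instantaneous-source solution, setting ∂C/∂t = 0 at fixed x gives v²t² + 2Dt − x² = 0, so t = (√(D² + v²x²) − D)/v².
√(D² + v²x²) = √(2.8² + 2.1² × 560²) = 1176; v² = 4.41.
t = (1176 − 2.8)/4.41 = 266 days (vs. the pure-advection estimate x/v = 267 d).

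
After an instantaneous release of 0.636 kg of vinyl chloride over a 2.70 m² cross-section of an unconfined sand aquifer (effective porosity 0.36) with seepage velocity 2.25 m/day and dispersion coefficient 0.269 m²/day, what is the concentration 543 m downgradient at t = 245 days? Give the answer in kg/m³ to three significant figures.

0.0176 kg/m³

For an instantaneous plane source, C(x,t) = M/(n_e·A·√(4πDt)) · exp(−(x−vt)²/(4Dt)), with n_e·A the pore (flow) area.
Plume center vt = 2.25 × 245 = 551.25 m, so the well at 543 m is 8.25 m upgradient of the peak.
√(4πDt) = 28.78 m, giving peak height M/(n_e·A·√(4πDt)) = 0.636/(0.36 × 2.70 × 28.78) = 0.02274 kg/m³.
(x−vt)²/(4Dt) = (-8.25)²/(4 × 0.269 × 245) = 0.2582; exp(−0.2582) = 0.7724.
C = 0.02274 × 0.7724 = 0.0176 kg/m³.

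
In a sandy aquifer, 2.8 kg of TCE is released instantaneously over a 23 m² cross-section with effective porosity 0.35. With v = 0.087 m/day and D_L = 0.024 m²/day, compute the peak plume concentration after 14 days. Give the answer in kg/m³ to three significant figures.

The peak of an instantaneous 1D plume sits at x = vt; there the Gaussian factor is 1 and C_max = M/(n_e·A·√(4πDt)), where n_e·A is the pore area the mass is dissolved in.
√(4πDt) = √(4π × 0.024 × 14) = 2.055 m, so C_max = 2.8/(0.35 × 23 × 2.055) = 0.169 kg/m³.

0.169 kg/m³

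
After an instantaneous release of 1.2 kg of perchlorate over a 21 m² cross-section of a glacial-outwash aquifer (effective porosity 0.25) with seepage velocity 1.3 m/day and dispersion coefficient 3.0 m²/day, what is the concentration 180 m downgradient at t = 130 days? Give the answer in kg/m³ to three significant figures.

0.00302 kg/m³

For an instantaneous plane source, C(x,t) = M/(n_e·A·√(4πDt)) · exp(−(x−vt)²/(4Dt)), with n_e·A the pore (flow) area.
Plume center vt = 1.3 × 130 = 169 m, so the well at 180 m is 11 m downgradient of the peak.
√(4πDt) = 70.01 m, giving peak height M/(n_e·A·√(4πDt)) = 1.2/(0.25 × 21 × 70.01) = 0.003265 kg/m³.
(x−vt)²/(4Dt) = (11)²/(4 × 3.0 × 130) = 0.07756; exp(−0.07756) = 0.9254.
C = 0.003265 × 0.9254 = 0.00302 kg/m³.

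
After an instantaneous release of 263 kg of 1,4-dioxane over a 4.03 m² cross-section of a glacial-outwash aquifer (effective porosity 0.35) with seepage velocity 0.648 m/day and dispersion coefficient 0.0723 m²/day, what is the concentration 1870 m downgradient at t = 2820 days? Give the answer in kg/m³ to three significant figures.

0.396 kg/m³

For an instantaneous plane source, C(x,t) = M/(n_e·A·√(4πDt)) · exp(−(x−vt)²/(4Dt)), with n_e·A the pore (flow) area.
Plume center vt = 0.648 × 2820 = 1827.36 m, so the well at 1870 m is 42.64 m downgradient of the peak.
√(4πDt) = 50.62 m, giving peak height M/(n_e·A·√(4πDt)) = 263/(0.35 × 4.03 × 50.62) = 3.683 kg/m³.
(x−vt)²/(4Dt) = (42.64)²/(4 × 0.0723 × 2820) = 2.229; exp(−2.229) = 0.1076.
C = 3.683 × 0.1076 = 0.396 kg/m³.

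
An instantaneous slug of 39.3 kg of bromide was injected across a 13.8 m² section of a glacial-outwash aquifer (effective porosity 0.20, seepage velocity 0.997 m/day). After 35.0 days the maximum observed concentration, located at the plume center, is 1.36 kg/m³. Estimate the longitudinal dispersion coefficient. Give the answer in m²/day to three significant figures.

0.249 m²/day

At the plume center C_max = M/(n_e·A·√(4πDt)), so D = M²/(4πt·(n_e·A·C_max)²).
n_e·A·C_max = 0.20 × 13.8 × 1.36 = 3.754 kg/m.
D = 39.3²/(4π × 35.0 × 3.754²) = 0.249 m²/day.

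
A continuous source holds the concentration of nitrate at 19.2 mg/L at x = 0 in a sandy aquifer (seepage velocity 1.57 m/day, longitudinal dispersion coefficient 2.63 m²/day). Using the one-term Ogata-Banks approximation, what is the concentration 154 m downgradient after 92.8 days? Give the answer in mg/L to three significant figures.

6.79 mg/L

For a continuous step input, C/C₀ ≈ ½·erfc((x−vt)/(2√(Dt))).
vt = 1.57 × 92.8 = 145.696 m and 2√(Dt) = 2√(2.63 × 92.8) = 31.25 m.
Argument (x−vt)/(2√(Dt)) = (154 − 145.696)/31.25 = 0.2657; ½·erfc(0.2657) = 0.3535.
C = 19.2 × 0.3535 = 6.79 mg/L.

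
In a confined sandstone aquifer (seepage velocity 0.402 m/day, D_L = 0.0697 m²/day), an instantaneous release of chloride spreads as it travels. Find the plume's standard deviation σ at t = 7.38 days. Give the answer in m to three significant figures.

Dispersive spreading gives a Gaussian with σ² = 2Dt; advection only shifts the center.
σ = √(2 × 0.0697 × 7.38) = 1.01 m.

1.01 m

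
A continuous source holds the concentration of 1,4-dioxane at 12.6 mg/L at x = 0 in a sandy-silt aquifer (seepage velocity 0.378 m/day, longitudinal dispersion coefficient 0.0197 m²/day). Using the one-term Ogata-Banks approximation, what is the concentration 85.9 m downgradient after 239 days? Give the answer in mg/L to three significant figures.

11.7 mg/L

For a continuous step input, C/C₀ ≈ ½·erfc((x−vt)/(2√(Dt))).
vt = 0.378 × 239 = 90.342 m and 2√(Dt) = 2√(0.0197 × 239) = 4.340 m.
Argument (x−vt)/(2√(Dt)) = (85.9 − 90.342)/4.340 = -1.024; ½·erfc(-1.024) = 0.9262.
C = 12.6 × 0.9262 = 11.7 mg/L.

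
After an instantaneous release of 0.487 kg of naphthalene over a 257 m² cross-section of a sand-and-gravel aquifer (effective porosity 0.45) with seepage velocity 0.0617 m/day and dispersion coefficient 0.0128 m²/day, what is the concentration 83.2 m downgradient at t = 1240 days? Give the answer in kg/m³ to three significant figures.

0.000147 kg/m³

For an instantaneous plane source, C(x,t) = M/(n_e·A·√(4πDt)) · exp(−(x−vt)²/(4Dt)), with n_e·A the pore (flow) area.
Plume center vt = 0.0617 × 1240 = 76.508 m, so the well at 83.2 m is 6.692 m downgradient of the peak.
√(4πDt) = 14.12 m, giving peak height M/(n_e·A·√(4πDt)) = 0.487/(0.45 × 257 × 14.12) = 0.0002982 kg/m³.
(x−vt)²/(4Dt) = (6.692)²/(4 × 0.0128 × 1240) = 0.7054; exp(−0.7054) = 0.4939.
C = 0.0002982 × 0.4939 = 0.000147 kg/m³.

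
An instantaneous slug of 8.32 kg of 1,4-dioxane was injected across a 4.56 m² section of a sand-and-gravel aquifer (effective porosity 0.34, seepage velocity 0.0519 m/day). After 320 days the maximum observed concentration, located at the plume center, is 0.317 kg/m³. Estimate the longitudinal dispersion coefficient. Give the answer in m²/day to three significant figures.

At the plume center C_max = M/(n_e·A·√(4πDt)), so D = M²/(4πt·(n_e·A·C_max)²).
n_e·A·C_max = 0.34 × 4.56 × 0.317 = 0.4915 kg/m.
D = 8.32²/(4π × 320 × 0.4915²) = 0.0713 m²/day.

0.0713 m²/day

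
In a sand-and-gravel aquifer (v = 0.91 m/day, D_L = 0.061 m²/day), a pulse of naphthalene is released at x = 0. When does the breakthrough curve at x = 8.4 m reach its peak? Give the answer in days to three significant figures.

For the 1D instantaneous-source solution, setting ∂C/∂t = 0 at fixed x gives v²t² + 2Dt − x² = 0, so t = (√(D² + v²x²) − D)/v².
√(D² + v²x²) = √(0.061² + 0.91² × 8.4²) = 7.644; v² = 0.8281.
t = (7.644 − 0.061)/0.8281 = 9.16 days (vs. the pure-advection estimate x/v = 9.23 d).

9.16 days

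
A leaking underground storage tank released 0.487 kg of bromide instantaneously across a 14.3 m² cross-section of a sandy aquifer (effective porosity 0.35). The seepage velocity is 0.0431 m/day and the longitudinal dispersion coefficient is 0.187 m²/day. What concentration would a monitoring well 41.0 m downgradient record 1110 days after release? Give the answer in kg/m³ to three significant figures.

0.00180 kg/m³

For an instantaneous plane source, C(x,t) = M/(n_e·A·√(4πDt)) · exp(−(x−vt)²/(4Dt)), with n_e·A the pore (flow) area.
Plume center vt = 0.0431 × 1110 = 47.841 m, so the well at 41.0 m is 6.841 m upgradient of the peak.
√(4πDt) = 51.07 m, giving peak height M/(n_e·A·√(4πDt)) = 0.487/(0.35 × 14.3 × 51.07) = 0.001905 kg/m³.
(x−vt)²/(4Dt) = (-6.841)²/(4 × 0.187 × 1110) = 0.05637; exp(−0.05637) = 0.9452.
C = 0.001905 × 0.9452 = 0.00180 kg/m³.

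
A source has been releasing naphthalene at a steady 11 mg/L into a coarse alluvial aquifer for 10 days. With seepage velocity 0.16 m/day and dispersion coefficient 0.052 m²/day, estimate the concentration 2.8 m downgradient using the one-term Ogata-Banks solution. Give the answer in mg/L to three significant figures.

For a continuous step input, C/C₀ ≈ ½·erfc((x−vt)/(2√(Dt))).
vt = 0.16 × 10 = 1.6 m and 2√(Dt) = 2√(0.052 × 10) = 1.442 m.
Argument (x−vt)/(2√(Dt)) = (2.8 − 1.6)/1.442 = 0.8322; ½·erfc(0.8322) = 0.1196.
C = 11 × 0.1196 = 1.32 mg/L.

1.32 mg/L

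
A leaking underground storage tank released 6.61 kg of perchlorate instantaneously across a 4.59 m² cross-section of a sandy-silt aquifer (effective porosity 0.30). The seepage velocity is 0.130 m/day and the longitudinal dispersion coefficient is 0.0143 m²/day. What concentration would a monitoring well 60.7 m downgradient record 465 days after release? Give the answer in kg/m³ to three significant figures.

0.524 kg/m³

For an instantaneous plane source, C(x,t) = M/(n_e·A·√(4πDt)) · exp(−(x−vt)²/(4Dt)), with n_e·A the pore (flow) area.
Plume center vt = 0.130 × 465 = 60.45 m, so the well at 60.7 m is 0.25 m downgradient of the peak.
√(4πDt) = 9.141 m, giving peak height M/(n_e·A·√(4πDt)) = 6.61/(0.30 × 4.59 × 9.141) = 0.5251 kg/m³.
(x−vt)²/(4Dt) = (0.25)²/(4 × 0.0143 × 465) = 0.002350; exp(−0.002350) = 0.9977.
C = 0.5251 × 0.9977 = 0.524 kg/m³.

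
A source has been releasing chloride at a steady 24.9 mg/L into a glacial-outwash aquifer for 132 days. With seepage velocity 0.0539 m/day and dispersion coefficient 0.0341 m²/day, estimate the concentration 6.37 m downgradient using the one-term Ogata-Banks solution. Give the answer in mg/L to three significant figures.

14.9 mg/L

For a continuous step input, C/C₀ ≈ ½·erfc((x−vt)/(2√(Dt))).
vt = 0.0539 × 132 = 7.1148 m and 2√(Dt) = 2√(0.0341 × 132) = 4.243 m.
Argument (x−vt)/(2√(Dt)) = (6.37 − 7.1148)/4.243 = -0.1755; ½·erfc(-0.1755) = 0.5980.
C = 24.9 × 0.5980 = 14.9 mg/L.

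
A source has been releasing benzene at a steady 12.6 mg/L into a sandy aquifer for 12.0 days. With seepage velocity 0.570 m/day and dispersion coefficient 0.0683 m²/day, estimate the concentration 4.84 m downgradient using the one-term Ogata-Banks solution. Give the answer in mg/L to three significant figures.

For a continuous step input, C/C₀ ≈ ½·erfc((x−vt)/(2√(Dt))).
vt = 0.570 × 12.0 = 6.84 m and 2√(Dt) = 2√(0.0683 × 12.0) = 1.811 m.
Argument (x−vt)/(2√(Dt)) = (4.84 − 6.84)/1.811 = -1.104; ½·erfc(-1.104) = 0.9408.
C = 12.6 × 0.9408 = 11.9 mg/L.

11.9 mg/L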